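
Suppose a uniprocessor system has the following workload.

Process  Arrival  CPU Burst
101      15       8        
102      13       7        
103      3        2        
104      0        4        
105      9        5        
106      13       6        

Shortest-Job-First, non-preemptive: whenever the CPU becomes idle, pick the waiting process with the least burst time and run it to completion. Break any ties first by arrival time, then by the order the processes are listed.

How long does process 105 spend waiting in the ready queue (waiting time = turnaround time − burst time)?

Schedule: | 104 0-4 | 103 4-6 | idle 6-9 | 105 9-14 | 106 14-20 | 102 20-27 | 101 27-35 |
Completion: 101=35  102=27  103=6  104=4  105=14  106=20
Turnaround (C−A): 101=20  102=14  103=3  104=4  105=5  106=7
Waiting(105) = turnaround − burst = 5 − 5 = 0

0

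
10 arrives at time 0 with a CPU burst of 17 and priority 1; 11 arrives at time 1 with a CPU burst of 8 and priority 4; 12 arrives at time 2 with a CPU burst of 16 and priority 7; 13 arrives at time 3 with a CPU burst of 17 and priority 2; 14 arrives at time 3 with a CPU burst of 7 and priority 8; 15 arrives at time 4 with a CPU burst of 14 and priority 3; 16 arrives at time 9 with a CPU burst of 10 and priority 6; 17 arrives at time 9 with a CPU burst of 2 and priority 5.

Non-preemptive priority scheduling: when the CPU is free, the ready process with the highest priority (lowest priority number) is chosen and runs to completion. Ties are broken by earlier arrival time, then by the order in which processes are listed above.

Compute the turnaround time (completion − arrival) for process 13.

31

Gantt: | 10 0-17 | 13 17-34 | 15 34-48 | 11 48-56 | 17 56-58 | 16 58-68 | 12 68-84 | 14 84-91 |
Completion: 10=17  11=56  12=84  13=34  14=91  15=48  16=68  17=58
Turnaround (C−A): 10=17  11=55  12=82  13=31  14=88  15=44  16=59  17=49
Turnaround(13) = completion − arrival = 34 − 3 = 31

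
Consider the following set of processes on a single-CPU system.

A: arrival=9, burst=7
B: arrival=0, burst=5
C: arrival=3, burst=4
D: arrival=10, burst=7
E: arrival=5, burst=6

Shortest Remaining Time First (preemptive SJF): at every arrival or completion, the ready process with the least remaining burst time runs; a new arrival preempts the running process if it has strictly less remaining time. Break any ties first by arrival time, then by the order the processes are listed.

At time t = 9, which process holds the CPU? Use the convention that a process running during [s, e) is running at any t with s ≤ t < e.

Gantt: | B 0-5 | C 5-9 | E 9-15 | A 15-22 | D 22-29 |
Completion: A=22  B=5  C=9  D=29  E=15

E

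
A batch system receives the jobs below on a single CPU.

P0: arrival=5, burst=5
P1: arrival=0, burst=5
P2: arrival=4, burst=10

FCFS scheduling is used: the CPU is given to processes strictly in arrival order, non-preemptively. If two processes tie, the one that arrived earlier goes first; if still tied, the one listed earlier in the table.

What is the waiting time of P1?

0

Timeline: | P1 0-5 | P2 5-15 | P0 15-20 |
Completion: P0=20  P1=5  P2=15
Waiting(P1) = turnaround − burst = 5 − 5 = 0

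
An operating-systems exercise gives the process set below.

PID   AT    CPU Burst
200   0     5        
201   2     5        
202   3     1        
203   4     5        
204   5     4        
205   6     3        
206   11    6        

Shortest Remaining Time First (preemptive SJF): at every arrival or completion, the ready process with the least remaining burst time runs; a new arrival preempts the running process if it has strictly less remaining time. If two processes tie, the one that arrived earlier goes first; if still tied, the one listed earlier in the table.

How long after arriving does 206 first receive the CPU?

12

Schedule: | 200 0-3 | 202 3-4 | 200 4-6 | 205 6-9 | 204 9-13 | 201 13-18 | 203 18-23 | 206 23-29 |
Completion: 200=6  201=18  202=4  203=23  204=13  205=9  206=29
Response(206) = first start − arrival = 23 − 11 = 12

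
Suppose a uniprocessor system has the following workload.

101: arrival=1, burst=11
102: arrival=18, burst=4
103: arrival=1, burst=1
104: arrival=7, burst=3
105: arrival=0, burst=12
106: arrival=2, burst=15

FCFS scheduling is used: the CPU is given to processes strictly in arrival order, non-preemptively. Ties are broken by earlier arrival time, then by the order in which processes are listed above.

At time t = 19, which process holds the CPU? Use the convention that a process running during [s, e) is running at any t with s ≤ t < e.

101

Gantt: | 105 0-12 | 101 12-23 | 103 23-24 | 106 24-39 | 104 39-42 | 102 42-46 |
Completion: 101=23  102=46  103=24  104=42  105=12  106=39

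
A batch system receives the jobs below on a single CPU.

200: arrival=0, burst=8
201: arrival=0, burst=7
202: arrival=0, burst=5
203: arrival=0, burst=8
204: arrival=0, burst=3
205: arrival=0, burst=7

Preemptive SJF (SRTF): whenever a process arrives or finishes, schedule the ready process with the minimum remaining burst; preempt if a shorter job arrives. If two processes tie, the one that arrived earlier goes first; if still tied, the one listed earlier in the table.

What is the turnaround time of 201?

Timeline: | 204 0-3 | 202 3-8 | 201 8-15 | 205 15-22 | 200 22-30 | 203 30-38 |
Completion: 200=30  201=15  202=8  203=38  204=3  205=22
Turnaround(201) = completion − arrival = 15 − 0 = 15

15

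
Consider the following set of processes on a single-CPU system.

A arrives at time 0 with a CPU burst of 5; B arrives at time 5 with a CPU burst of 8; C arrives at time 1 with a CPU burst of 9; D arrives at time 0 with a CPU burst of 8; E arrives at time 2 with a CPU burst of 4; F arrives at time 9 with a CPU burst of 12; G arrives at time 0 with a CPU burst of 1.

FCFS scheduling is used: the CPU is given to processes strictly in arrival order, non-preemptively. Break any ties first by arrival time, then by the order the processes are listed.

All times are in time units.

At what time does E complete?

27

Schedule: | A 0-5 | D 5-13 | G 13-14 | C 14-23 | E 23-27 | B 27-35 | F 35-47 |
Completion: A=5  B=35  C=23  D=13  E=27  F=47  G=14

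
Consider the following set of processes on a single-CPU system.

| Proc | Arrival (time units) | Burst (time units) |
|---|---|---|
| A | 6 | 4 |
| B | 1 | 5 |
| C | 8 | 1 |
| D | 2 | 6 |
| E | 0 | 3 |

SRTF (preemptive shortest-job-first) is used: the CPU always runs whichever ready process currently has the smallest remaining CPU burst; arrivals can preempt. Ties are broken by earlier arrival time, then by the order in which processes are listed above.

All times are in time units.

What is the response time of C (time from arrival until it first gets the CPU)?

Gantt: | E 0-3 | B 3-8 | C 8-9 | A 9-13 | D 13-19 |
Completion: A=13  B=8  C=9  D=19  E=3
Turnaround (C−A): A=7  B=7  C=1  D=17  E=3
Response(C) = first start − arrival = 8 − 8 = 0

0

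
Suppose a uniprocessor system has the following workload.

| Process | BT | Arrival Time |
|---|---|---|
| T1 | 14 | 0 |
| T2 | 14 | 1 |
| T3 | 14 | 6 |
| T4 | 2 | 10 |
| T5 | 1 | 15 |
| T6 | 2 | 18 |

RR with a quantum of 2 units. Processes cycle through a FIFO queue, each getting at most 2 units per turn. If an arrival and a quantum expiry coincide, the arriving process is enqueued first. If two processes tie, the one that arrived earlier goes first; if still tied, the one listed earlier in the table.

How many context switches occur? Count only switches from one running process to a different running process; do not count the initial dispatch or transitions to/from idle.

22

Schedule: | T1 0-2 | T2 2-4 | T1 4-6 | T2 6-8 | T3 8-10 | T1 10-12 | T2 12-14 | T4 14-16 | T3 16-18 | T1 18-20 | T2 20-22 | T5 22-23 | T6 23-25 | T3 25-27 | T1 27-29 | T2 29-31 | T3 31-33 | T1 33-35 | T2 35-37 | T3 37-39 | T1 39-41 | T2 41-43 | T3 43-47 |
Completion: T1=41  T2=43  T3=47  T4=16  T5=23  T6=25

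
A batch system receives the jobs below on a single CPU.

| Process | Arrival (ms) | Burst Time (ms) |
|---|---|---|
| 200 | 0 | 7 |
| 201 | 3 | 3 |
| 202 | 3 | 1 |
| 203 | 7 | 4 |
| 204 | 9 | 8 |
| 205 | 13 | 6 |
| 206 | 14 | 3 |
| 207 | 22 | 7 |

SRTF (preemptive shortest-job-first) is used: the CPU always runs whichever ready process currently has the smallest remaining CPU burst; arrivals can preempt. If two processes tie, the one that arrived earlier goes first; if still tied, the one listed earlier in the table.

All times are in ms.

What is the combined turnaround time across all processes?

Gantt: | 200 0-3 | 202 3-4 | 201 4-7 | 200 7-11 | 203 11-15 | 206 15-18 | 205 18-24 | 207 24-31 | 204 31-39 |
Completion: 200=11  201=7  202=4  203=15  204=39  205=24  206=18  207=31
Turnaround (C−A): 200=11  201=4  202=1  203=8  204=30  205=11  206=4  207=9
Turnaround = completion − arrival: 200=11, 201=4, 202=1, 203=8, 204=30, 205=11, 206=4, 207=9
Total turnaround = 11 + 4 + 1 + 8 + 30 + 11 + 4 + 9 = 78

78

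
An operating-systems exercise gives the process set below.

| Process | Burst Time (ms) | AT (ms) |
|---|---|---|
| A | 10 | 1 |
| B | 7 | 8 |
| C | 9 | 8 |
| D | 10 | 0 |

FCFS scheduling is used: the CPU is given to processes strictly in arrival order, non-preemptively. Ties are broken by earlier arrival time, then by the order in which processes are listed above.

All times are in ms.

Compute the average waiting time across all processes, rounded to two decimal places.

10.00

Gantt: | D 0-10 | A 10-20 | B 20-27 | C 27-36 |
Completion: A=20  B=27  C=36  D=10
Waiting times: A=9, B=12, C=19, D=0
Average waiting = (9+12+19+0) / 4 = 40/4 = 10.00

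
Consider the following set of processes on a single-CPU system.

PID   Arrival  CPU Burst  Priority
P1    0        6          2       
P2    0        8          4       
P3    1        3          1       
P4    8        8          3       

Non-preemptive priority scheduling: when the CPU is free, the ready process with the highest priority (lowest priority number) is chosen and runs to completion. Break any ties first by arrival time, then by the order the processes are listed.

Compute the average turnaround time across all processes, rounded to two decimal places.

Timeline: | P1 0-6 | P3 6-9 | P4 9-17 | P2 17-25 |
Completion: P1=6  P2=25  P3=9  P4=17
Turnaround (C−A): P1=6  P2=25  P3=8  P4=9
Turnaround times: P1=6, P2=25, P3=8, P4=9
Average turnaround = (6+25+8+9) / 4 = 48/4 = 12.00

12.00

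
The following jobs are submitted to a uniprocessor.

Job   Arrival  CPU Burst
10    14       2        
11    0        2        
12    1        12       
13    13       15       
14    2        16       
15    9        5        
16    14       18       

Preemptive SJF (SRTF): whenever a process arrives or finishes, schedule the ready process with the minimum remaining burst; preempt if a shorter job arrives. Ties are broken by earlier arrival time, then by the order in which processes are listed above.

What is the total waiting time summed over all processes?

Schedule: | 11 0-2 | 12 2-14 | 10 14-16 | 15 16-21 | 13 21-36 | 14 36-52 | 16 52-70 |
Completion: 10=16  11=2  12=14  13=36  14=52  15=21  16=70
Turnaround (C−A): 10=2  11=2  12=13  13=23  14=50  15=12  16=56
Waiting = turnaround − burst: 10=0, 11=0, 12=1, 13=8, 14=34, 15=7, 16=38
Total waiting = 0 + 0 + 1 + 8 + 34 + 7 + 38 = 88

88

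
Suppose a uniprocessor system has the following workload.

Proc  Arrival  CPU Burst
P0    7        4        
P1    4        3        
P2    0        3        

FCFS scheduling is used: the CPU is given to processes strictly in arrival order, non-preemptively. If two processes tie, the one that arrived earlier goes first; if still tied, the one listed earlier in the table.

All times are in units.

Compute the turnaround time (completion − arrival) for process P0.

Gantt: | P2 0-3 | idle 3-4 | P1 4-7 | P0 7-11 |
Completion: P0=11  P1=7  P2=3
Turnaround(P0) = completion − arrival = 11 − 7 = 4

4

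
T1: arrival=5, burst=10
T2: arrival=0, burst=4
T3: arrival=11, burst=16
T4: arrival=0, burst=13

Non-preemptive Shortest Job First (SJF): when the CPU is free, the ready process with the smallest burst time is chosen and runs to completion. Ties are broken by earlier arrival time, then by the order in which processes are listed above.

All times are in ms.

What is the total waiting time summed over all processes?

32

Schedule: | T2 0-4 | T4 4-17 | T1 17-27 | T3 27-43 |
Completion: T1=27  T2=4  T3=43  T4=17
Turnaround (C−A): T1=22  T2=4  T3=32  T4=17
Waiting = turnaround − burst: T1=12, T2=0, T3=16, T4=4
Total waiting = 12 + 0 + 16 + 4 = 32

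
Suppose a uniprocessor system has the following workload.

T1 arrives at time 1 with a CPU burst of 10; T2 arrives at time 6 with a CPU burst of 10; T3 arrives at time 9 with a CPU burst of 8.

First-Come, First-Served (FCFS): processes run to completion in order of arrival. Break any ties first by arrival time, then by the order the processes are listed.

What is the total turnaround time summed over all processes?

45

Timeline: | idle 0-1 | T1 1-11 | T2 11-21 | T3 21-29 |
Completion: T1=11  T2=21  T3=29
Turnaround = completion − arrival: T1=10, T2=15, T3=20
Total turnaround = 10 + 15 + 20 = 45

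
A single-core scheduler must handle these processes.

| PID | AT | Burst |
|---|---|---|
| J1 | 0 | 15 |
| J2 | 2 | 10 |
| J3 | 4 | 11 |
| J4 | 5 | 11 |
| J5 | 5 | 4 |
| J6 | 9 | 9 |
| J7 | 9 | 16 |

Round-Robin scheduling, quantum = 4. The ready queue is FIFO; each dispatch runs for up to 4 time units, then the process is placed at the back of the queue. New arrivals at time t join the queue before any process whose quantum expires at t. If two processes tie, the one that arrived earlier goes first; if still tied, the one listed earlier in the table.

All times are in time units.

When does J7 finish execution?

76

Schedule: | J1 0-4 | J2 4-8 | J3 8-12 | J1 12-16 | J4 16-20 | J5 20-24 | J2 24-28 | J6 28-32 | J7 32-36 | J3 36-40 | J1 40-44 | J4 44-48 | J2 48-50 | J6 50-54 | J7 54-58 | J3 58-61 | J1 61-64 | J4 64-67 | J6 67-68 | J7 68-76 |
Completion: J1=64  J2=50  J3=61  J4=67  J5=24  J6=68  J7=76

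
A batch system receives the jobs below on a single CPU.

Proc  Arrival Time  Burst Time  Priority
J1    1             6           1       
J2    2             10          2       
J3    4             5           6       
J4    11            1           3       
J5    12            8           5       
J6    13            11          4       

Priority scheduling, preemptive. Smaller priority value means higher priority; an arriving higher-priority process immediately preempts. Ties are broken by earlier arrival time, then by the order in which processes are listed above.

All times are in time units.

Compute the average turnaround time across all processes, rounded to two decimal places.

Timeline: | idle 0-1 | J1 1-7 | J2 7-17 | J4 17-18 | J6 18-29 | J5 29-37 | J3 37-42 |
Completion: J1=7  J2=17  J3=42  J4=18  J5=37  J6=29
Turnaround (C−A): J1=6  J2=15  J3=38  J4=7  J5=25  J6=16
Turnaround times: J1=6, J2=15, J3=38, J4=7, J5=25, J6=16
Average turnaround = (6+15+38+7+25+16) / 6 = 107/6 = 17.83

17.83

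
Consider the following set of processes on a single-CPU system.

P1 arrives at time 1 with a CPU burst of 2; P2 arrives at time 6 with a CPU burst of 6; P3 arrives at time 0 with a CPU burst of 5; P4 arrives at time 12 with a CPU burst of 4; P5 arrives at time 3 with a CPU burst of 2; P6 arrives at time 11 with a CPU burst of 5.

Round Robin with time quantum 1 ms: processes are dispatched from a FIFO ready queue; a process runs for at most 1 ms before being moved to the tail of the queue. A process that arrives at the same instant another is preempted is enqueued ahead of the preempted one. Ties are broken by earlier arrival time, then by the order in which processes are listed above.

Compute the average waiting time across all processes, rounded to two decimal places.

5.50

Timeline: | P3 0-1 | P1 1-2 | P3 2-3 | P1 3-4 | P5 4-5 | P3 5-6 | P5 6-7 | P2 7-8 | P3 8-9 | P2 9-10 | P3 10-11 | P2 11-12 | P6 12-13 | P4 13-14 | P2 14-15 | P6 15-16 | P4 16-17 | P2 17-18 | P6 18-19 | P4 19-20 | P2 20-21 | P6 21-22 | P4 22-23 | P6 23-24 |
Completion: P1=4  P2=21  P3=11  P4=23  P5=7  P6=24
Turnaround (C−A): P1=3  P2=15  P3=11  P4=11  P5=4  P6=13
Waiting times: P1=1, P2=9, P3=6, P4=7, P5=2, P6=8
Average waiting = (1+9+6+7+2+8) / 6 = 33/6 = 5.50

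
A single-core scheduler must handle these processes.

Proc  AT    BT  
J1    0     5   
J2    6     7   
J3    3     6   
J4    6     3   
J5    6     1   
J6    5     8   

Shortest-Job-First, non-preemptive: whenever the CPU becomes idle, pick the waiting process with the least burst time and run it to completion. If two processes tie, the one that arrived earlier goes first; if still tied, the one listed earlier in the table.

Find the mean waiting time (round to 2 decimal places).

6.50

Gantt: | J1 0-5 | J3 5-11 | J5 11-12 | J4 12-15 | J2 15-22 | J6 22-30 |
Completion: J1=5  J2=22  J3=11  J4=15  J5=12  J6=30
Waiting times: J1=0, J2=9, J3=2, J4=6, J5=5, J6=17
Average waiting = (0+9+2+6+5+17) / 6 = 39/6 = 6.50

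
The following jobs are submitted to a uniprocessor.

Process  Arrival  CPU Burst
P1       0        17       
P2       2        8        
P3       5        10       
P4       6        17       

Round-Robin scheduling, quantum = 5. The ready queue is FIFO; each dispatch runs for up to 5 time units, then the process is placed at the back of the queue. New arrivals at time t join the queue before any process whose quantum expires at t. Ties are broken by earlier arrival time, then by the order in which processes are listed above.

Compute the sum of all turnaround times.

145

Schedule: | P1 0-5 | P2 5-10 | P3 10-15 | P1 15-20 | P4 20-25 | P2 25-28 | P3 28-33 | P1 33-38 | P4 38-43 | P1 43-45 | P4 45-52 |
Completion: P1=45  P2=28  P3=33  P4=52
Turnaround (C−A): P1=45  P2=26  P3=28  P4=46
Turnaround = completion − arrival: P1=45, P2=26, P3=28, P4=46
Total turnaround = 45 + 26 + 28 + 46 = 145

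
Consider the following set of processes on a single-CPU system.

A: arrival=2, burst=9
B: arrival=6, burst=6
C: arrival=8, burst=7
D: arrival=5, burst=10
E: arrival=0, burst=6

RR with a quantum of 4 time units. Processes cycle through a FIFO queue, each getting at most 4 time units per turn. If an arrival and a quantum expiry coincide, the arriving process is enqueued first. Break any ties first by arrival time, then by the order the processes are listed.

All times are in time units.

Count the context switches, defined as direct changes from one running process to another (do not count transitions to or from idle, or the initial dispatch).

11

Schedule: | E 0-4 | A 4-8 | E 8-10 | D 10-14 | B 14-18 | C 18-22 | A 22-26 | D 26-30 | B 30-32 | C 32-35 | A 35-36 | D 36-38 |
Completion: A=36  B=32  C=35  D=38  E=10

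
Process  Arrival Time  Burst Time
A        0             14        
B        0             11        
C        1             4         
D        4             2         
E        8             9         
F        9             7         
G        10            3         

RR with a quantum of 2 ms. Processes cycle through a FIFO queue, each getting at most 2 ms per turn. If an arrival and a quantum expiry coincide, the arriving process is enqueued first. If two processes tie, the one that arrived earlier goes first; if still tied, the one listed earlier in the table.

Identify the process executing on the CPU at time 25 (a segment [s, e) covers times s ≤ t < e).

Schedule: | A 0-2 | B 2-4 | C 4-6 | A 6-8 | D 8-10 | B 10-12 | C 12-14 | E 14-16 | A 16-18 | F 18-20 | G 20-22 | B 22-24 | E 24-26 | A 26-28 | F 28-30 | G 30-31 | B 31-33 | E 33-35 | A 35-37 | F 37-39 | B 39-41 | E 41-43 | A 43-45 | F 45-46 | B 46-47 | E 47-48 | A 48-50 |
Completion: A=50  B=47  C=14  D=10  E=48  F=46  G=31
Turnaround (C−A): A=50  B=47  C=13  D=6  E=40  F=37  G=21

E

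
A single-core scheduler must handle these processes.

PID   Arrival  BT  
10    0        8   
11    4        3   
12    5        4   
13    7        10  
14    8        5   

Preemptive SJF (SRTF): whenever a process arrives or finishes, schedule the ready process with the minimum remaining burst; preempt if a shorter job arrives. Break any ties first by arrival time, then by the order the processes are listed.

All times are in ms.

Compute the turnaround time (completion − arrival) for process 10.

Schedule: | 10 0-4 | 11 4-7 | 10 7-11 | 12 11-15 | 14 15-20 | 13 20-30 |
Completion: 10=11  11=7  12=15  13=30  14=20
Turnaround (C−A): 10=11  11=3  12=10  13=23  14=12
Turnaround(10) = completion − arrival = 11 − 0 = 11

11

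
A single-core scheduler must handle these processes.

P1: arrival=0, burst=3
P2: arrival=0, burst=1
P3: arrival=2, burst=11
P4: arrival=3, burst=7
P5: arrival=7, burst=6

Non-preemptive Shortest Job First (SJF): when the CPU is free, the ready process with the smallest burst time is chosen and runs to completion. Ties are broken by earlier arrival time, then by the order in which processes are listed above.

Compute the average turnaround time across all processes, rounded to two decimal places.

Gantt: | P2 0-1 | P1 1-4 | P4 4-11 | P5 11-17 | P3 17-28 |
Completion: P1=4  P2=1  P3=28  P4=11  P5=17
Turnaround (C−A): P1=4  P2=1  P3=26  P4=8  P5=10
Turnaround times: P1=4, P2=1, P3=26, P4=8, P5=10
Average turnaround = (4+1+26+8+10) / 5 = 49/5 = 9.80

9.80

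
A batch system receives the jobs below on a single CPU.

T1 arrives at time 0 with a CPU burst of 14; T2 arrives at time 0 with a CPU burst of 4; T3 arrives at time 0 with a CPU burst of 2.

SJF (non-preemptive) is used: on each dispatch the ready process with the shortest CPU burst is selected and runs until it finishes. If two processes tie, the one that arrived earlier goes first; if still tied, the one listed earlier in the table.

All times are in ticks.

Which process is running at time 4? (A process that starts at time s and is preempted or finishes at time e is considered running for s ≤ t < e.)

T2

Schedule: | T3 0-2 | T2 2-6 | T1 6-20 |
Completion: T1=20  T2=6  T3=2
Turnaround (C−A): T1=20  T2=6  T3=2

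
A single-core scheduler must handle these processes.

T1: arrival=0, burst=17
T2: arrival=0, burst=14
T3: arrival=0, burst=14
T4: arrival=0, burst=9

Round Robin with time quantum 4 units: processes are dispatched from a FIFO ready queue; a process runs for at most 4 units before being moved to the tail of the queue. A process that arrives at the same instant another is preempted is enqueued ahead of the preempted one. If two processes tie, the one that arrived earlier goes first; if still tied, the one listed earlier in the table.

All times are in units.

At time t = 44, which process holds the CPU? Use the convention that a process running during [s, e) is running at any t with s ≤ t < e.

Gantt: | T1 0-4 | T2 4-8 | T3 8-12 | T4 12-16 | T1 16-20 | T2 20-24 | T3 24-28 | T4 28-32 | T1 32-36 | T2 36-40 | T3 40-44 | T4 44-45 | T1 45-49 | T2 49-51 | T3 51-53 | T1 53-54 |
Completion: T1=54  T2=51  T3=53  T4=45

T4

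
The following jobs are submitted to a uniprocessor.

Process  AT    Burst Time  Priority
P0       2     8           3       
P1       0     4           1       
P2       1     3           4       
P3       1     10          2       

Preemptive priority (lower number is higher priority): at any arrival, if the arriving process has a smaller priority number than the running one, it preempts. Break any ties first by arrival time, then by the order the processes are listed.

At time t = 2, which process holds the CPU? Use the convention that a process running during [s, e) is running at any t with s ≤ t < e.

P1

Gantt: | P1 0-4 | P3 4-14 | P0 14-22 | P2 22-25 |
Completion: P0=22  P1=4  P2=25  P3=14
Turnaround (C−A): P0=20  P1=4  P2=24  P3=13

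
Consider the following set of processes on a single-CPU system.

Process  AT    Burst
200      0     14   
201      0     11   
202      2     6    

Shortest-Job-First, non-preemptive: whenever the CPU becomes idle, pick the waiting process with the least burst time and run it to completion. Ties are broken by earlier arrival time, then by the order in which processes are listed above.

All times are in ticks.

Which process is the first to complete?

Gantt: | 201 0-11 | 202 11-17 | 200 17-31 |
Completion: 200=31  201=11  202=17
Turnaround (C−A): 200=31  201=11  202=15
Finish order: 201 → 202 → 200

201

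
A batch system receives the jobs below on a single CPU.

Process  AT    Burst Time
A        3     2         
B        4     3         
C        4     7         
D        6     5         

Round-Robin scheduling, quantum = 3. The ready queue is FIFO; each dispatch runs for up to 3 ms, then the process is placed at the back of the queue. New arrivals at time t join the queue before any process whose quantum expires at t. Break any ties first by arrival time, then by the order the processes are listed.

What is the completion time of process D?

19

Schedule: | idle 0-3 | A 3-5 | B 5-8 | C 8-11 | D 11-14 | C 14-17 | D 17-19 | C 19-20 |
Completion: A=5  B=8  C=20  D=19
Turnaround (C−A): A=2  B=4  C=16  D=13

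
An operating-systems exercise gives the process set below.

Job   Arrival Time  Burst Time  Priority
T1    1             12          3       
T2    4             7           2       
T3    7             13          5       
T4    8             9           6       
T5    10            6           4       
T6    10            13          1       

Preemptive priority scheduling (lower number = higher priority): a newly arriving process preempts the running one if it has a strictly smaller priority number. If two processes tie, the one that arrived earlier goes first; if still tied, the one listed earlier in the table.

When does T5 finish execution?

39

Timeline: | idle 0-1 | T1 1-4 | T2 4-10 | T6 10-23 | T2 23-24 | T1 24-33 | T5 33-39 | T3 39-52 | T4 52-61 |
Completion: T1=33  T2=24  T3=52  T4=61  T5=39  T6=23
Turnaround (C−A): T1=32  T2=20  T3=45  T4=53  T5=29  T6=13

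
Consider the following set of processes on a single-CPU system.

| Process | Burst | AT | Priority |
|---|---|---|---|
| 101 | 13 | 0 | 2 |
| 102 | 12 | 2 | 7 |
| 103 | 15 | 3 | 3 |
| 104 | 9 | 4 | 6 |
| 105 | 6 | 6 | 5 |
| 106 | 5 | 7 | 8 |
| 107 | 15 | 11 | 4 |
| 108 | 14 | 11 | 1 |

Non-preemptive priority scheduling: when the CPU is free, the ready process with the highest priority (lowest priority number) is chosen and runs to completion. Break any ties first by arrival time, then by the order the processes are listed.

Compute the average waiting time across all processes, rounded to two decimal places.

39.25

Timeline: | 101 0-13 | 108 13-27 | 103 27-42 | 107 42-57 | 105 57-63 | 104 63-72 | 102 72-84 | 106 84-89 |
Completion: 101=13  102=84  103=42  104=72  105=63  106=89  107=57  108=27
Turnaround (C−A): 101=13  102=82  103=39  104=68  105=57  106=82  107=46  108=16
Waiting times: 101=0, 102=70, 103=24, 104=59, 105=51, 106=77, 107=31, 108=2
Average waiting = (0+70+24+59+51+77+31+2) / 8 = 314/8 = 39.25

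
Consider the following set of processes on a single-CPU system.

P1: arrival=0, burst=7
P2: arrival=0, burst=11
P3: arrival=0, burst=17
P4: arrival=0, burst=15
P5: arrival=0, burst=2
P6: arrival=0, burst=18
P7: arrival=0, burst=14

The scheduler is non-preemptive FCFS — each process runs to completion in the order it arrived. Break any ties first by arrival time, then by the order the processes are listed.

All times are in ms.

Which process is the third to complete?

Timeline: | P1 0-7 | P2 7-18 | P3 18-35 | P4 35-50 | P5 50-52 | P6 52-70 | P7 70-84 |
Completion: P1=7  P2=18  P3=35  P4=50  P5=52  P6=70  P7=84
Finish order: P1 → P2 → P3 → P4 → P5 → P6 → P7

P3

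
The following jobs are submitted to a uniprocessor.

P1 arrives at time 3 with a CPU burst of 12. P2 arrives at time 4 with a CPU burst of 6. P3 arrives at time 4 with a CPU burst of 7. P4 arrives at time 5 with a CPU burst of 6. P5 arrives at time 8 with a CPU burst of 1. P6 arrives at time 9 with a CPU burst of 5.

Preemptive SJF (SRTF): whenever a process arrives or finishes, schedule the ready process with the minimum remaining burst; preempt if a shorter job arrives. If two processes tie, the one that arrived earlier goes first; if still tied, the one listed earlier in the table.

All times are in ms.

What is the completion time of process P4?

22

Timeline: | idle 0-3 | P1 3-4 | P2 4-8 | P5 8-9 | P2 9-11 | P6 11-16 | P4 16-22 | P3 22-29 | P1 29-40 |
Completion: P1=40  P2=11  P3=29  P4=22  P5=9  P6=16
Turnaround (C−A): P1=37  P2=7  P3=25  P4=17  P5=1  P6=7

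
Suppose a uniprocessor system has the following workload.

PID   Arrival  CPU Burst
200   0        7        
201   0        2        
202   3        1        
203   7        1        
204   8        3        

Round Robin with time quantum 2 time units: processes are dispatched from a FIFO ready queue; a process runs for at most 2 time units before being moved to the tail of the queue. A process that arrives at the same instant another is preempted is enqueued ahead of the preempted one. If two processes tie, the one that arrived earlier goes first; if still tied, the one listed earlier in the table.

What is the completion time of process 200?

Timeline: | 200 0-2 | 201 2-4 | 200 4-6 | 202 6-7 | 200 7-9 | 203 9-10 | 204 10-12 | 200 12-13 | 204 13-14 |
Completion: 200=13  201=4  202=7  203=10  204=14
Turnaround (C−A): 200=13  201=4  202=4  203=3  204=6

13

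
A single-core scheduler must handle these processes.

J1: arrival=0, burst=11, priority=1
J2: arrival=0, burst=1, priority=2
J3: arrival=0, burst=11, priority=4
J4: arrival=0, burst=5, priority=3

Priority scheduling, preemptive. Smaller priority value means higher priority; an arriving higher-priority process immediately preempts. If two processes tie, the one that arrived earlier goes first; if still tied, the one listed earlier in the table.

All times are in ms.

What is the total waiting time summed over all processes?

Schedule: | J1 0-11 | J2 11-12 | J4 12-17 | J3 17-28 |
Completion: J1=11  J2=12  J3=28  J4=17
Turnaround (C−A): J1=11  J2=12  J3=28  J4=17
Waiting = turnaround − burst: J1=0, J2=11, J3=17, J4=12
Total waiting = 0 + 11 + 17 + 12 = 40

40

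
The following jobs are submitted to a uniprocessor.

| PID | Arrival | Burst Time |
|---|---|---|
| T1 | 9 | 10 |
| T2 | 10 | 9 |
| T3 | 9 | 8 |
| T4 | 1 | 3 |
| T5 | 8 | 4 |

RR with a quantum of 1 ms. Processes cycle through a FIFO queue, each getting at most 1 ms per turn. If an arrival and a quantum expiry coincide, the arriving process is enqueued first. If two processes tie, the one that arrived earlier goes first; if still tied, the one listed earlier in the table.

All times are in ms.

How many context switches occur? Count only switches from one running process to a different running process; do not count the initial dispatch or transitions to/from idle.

30

Gantt: | idle 0-1 | T4 1-4 | idle 4-8 | T5 8-9 | T1 9-10 | T3 10-11 | T5 11-12 | T2 12-13 | T1 13-14 | T3 14-15 | T5 15-16 | T2 16-17 | T1 17-18 | T3 18-19 | T5 19-20 | T2 20-21 | T1 21-22 | T3 22-23 | T2 23-24 | T1 24-25 | T3 25-26 | T2 26-27 | T1 27-28 | T3 28-29 | T2 29-30 | T1 30-31 | T3 31-32 | T2 32-33 | T1 33-34 | T3 34-35 | T2 35-36 | T1 36-37 | T2 37-38 | T1 38-39 |
Completion: T1=39  T2=38  T3=35  T4=4  T5=20
Turnaround (C−A): T1=30  T2=28  T3=26  T4=3  T5=12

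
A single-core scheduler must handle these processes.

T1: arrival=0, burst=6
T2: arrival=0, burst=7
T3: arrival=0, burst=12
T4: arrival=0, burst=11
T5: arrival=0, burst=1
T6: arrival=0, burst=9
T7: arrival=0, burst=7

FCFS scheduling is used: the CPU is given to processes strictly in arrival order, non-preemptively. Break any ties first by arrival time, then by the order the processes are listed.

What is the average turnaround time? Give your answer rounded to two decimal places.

30.86

Timeline: | T1 0-6 | T2 6-13 | T3 13-25 | T4 25-36 | T5 36-37 | T6 37-46 | T7 46-53 |
Completion: T1=6  T2=13  T3=25  T4=36  T5=37  T6=46  T7=53
Turnaround (C−A): T1=6  T2=13  T3=25  T4=36  T5=37  T6=46  T7=53
Turnaround times: T1=6, T2=13, T3=25, T4=36, T5=37, T6=46, T7=53
Average turnaround = (6+13+25+36+37+46+53) / 7 = 216/7 = 30.86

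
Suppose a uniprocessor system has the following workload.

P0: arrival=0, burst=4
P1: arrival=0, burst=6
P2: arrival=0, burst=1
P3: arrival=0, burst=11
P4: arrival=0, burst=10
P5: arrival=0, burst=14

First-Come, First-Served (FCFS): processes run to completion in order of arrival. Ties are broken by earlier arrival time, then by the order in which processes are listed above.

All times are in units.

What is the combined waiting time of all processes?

Timeline: | P0 0-4 | P1 4-10 | P2 10-11 | P3 11-22 | P4 22-32 | P5 32-46 |
Completion: P0=4  P1=10  P2=11  P3=22  P4=32  P5=46
Waiting = turnaround − burst: P0=0, P1=4, P2=10, P3=11, P4=22, P5=32
Total waiting = 0 + 4 + 10 + 11 + 22 + 32 = 79

79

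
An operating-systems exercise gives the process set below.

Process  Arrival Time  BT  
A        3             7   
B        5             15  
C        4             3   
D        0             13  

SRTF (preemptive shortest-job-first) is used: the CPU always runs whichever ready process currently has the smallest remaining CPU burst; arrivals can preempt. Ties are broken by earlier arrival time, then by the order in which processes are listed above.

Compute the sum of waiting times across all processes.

Timeline: | D 0-3 | A 3-4 | C 4-7 | A 7-13 | D 13-23 | B 23-38 |
Completion: A=13  B=38  C=7  D=23
Waiting = turnaround − burst: A=3, B=18, C=0, D=10
Total waiting = 3 + 18 + 0 + 10 = 31

31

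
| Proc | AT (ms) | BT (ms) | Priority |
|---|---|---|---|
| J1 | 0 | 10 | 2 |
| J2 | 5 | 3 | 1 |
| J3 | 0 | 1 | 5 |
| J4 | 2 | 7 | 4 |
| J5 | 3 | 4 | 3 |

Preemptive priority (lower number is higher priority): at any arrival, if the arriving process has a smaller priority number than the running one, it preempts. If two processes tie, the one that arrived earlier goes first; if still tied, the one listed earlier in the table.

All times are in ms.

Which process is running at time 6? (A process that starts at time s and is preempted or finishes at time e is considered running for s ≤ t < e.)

J2

Timeline: | J1 0-5 | J2 5-8 | J1 8-13 | J5 13-17 | J4 17-24 | J3 24-25 |
Completion: J1=13  J2=8  J3=25  J4=24  J5=17
Turnaround (C−A): J1=13  J2=3  J3=25  J4=22  J5=14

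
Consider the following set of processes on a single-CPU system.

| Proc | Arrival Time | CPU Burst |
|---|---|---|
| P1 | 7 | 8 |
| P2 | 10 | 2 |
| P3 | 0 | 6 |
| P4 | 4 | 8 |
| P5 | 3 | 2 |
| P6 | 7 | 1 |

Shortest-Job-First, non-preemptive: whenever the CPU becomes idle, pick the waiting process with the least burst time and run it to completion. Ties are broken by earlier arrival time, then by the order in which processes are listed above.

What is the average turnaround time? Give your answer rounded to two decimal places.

Schedule: | P3 0-6 | P5 6-8 | P6 8-9 | P4 9-17 | P2 17-19 | P1 19-27 |
Completion: P1=27  P2=19  P3=6  P4=17  P5=8  P6=9
Turnaround times: P1=20, P2=9, P3=6, P4=13, P5=5, P6=2
Average turnaround = (20+9+6+13+5+2) / 6 = 55/6 = 9.17

9.17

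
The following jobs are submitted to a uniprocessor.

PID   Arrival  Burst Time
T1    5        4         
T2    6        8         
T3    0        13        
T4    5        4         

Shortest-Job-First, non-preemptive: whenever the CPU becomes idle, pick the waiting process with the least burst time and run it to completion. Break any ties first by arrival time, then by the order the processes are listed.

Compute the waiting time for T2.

Schedule: | T3 0-13 | T1 13-17 | T4 17-21 | T2 21-29 |
Completion: T1=17  T2=29  T3=13  T4=21
Waiting(T2) = turnaround − burst = 23 − 8 = 15

15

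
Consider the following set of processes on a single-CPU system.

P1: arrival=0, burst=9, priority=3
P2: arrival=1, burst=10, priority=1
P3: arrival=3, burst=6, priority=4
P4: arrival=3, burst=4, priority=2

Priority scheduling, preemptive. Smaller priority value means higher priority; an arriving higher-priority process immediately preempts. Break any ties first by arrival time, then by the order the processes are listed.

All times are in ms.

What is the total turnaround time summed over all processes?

71

Timeline: | P1 0-1 | P2 1-11 | P4 11-15 | P1 15-23 | P3 23-29 |
Completion: P1=23  P2=11  P3=29  P4=15
Turnaround (C−A): P1=23  P2=10  P3=26  P4=12
Turnaround = completion − arrival: P1=23, P2=10, P3=26, P4=12
Total turnaround = 23 + 10 + 26 + 12 = 71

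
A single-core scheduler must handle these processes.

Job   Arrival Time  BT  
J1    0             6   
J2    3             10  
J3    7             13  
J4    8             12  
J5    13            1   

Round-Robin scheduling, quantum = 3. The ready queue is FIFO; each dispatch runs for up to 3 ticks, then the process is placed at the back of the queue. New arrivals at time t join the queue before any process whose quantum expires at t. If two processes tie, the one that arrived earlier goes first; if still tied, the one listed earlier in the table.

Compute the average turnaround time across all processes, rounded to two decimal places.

22.40

Gantt: | J1 0-3 | J2 3-6 | J1 6-9 | J2 9-12 | J3 12-15 | J4 15-18 | J2 18-21 | J5 21-22 | J3 22-25 | J4 25-28 | J2 28-29 | J3 29-32 | J4 32-35 | J3 35-38 | J4 38-41 | J3 41-42 |
Completion: J1=9  J2=29  J3=42  J4=41  J5=22
Turnaround times: J1=9, J2=26, J3=35, J4=33, J5=9
Average turnaround = (9+26+35+33+9) / 5 = 112/5 = 22.40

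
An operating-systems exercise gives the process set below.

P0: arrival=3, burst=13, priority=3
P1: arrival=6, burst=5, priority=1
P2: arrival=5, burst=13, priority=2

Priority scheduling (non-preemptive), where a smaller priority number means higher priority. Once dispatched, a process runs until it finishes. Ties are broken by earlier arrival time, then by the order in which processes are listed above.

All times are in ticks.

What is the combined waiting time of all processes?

26

Schedule: | idle 0-3 | P0 3-16 | P1 16-21 | P2 21-34 |
Completion: P0=16  P1=21  P2=34
Turnaround (C−A): P0=13  P1=15  P2=29
Waiting = turnaround − burst: P0=0, P1=10, P2=16
Total waiting = 0 + 10 + 16 = 26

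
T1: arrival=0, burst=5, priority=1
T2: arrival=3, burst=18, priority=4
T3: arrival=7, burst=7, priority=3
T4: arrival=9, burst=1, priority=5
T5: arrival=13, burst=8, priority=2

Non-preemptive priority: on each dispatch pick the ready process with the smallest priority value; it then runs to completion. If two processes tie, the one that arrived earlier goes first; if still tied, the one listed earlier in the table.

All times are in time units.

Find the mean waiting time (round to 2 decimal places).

Timeline: | T1 0-5 | T2 5-23 | T5 23-31 | T3 31-38 | T4 38-39 |
Completion: T1=5  T2=23  T3=38  T4=39  T5=31
Turnaround (C−A): T1=5  T2=20  T3=31  T4=30  T5=18
Waiting times: T1=0, T2=2, T3=24, T4=29, T5=10
Average waiting = (0+2+24+29+10) / 5 = 65/5 = 13.00

13.00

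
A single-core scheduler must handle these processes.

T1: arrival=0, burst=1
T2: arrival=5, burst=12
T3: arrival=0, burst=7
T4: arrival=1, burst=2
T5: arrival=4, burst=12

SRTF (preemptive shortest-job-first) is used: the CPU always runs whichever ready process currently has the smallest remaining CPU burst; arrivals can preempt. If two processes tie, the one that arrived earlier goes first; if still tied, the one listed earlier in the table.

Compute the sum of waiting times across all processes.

Schedule: | T1 0-1 | T4 1-3 | T3 3-10 | T5 10-22 | T2 22-34 |
Completion: T1=1  T2=34  T3=10  T4=3  T5=22
Turnaround (C−A): T1=1  T2=29  T3=10  T4=2  T5=18
Waiting = turnaround − burst: T1=0, T2=17, T3=3, T4=0, T5=6
Total waiting = 0 + 17 + 3 + 0 + 6 = 26

26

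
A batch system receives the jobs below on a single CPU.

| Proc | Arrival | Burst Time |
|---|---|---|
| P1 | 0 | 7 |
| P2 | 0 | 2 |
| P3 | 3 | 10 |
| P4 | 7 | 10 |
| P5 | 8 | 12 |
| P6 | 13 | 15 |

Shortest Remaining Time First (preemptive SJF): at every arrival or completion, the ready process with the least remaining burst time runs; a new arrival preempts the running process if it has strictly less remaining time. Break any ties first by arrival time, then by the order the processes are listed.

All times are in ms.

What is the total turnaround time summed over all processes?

125

Timeline: | P2 0-2 | P1 2-9 | P3 9-19 | P4 19-29 | P5 29-41 | P6 41-56 |
Completion: P1=9  P2=2  P3=19  P4=29  P5=41  P6=56
Turnaround (C−A): P1=9  P2=2  P3=16  P4=22  P5=33  P6=43
Turnaround = completion − arrival: P1=9, P2=2, P3=16, P4=22, P5=33, P6=43
Total turnaround = 9 + 2 + 16 + 22 + 33 + 43 = 125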